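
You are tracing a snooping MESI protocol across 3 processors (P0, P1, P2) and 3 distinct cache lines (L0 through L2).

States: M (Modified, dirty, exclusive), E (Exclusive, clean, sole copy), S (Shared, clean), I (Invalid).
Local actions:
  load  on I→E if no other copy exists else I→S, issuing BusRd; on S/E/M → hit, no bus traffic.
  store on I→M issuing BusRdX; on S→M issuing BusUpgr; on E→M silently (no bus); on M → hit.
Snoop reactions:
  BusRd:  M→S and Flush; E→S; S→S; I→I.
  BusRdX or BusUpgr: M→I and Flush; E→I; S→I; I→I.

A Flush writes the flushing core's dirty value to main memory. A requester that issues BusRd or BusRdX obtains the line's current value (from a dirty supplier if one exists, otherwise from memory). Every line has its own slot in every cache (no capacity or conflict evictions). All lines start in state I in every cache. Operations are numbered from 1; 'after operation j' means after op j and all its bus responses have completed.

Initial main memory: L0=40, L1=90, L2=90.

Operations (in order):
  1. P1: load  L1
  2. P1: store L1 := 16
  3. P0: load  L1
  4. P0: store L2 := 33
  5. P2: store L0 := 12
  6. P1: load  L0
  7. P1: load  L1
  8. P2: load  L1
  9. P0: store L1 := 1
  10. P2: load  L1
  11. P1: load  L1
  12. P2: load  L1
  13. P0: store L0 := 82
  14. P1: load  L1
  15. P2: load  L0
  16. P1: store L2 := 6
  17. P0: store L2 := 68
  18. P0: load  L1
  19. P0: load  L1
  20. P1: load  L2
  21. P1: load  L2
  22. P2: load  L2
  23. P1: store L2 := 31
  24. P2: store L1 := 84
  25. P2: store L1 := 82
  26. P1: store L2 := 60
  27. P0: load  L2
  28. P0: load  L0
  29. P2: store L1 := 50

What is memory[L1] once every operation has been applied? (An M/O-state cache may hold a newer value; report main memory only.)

memory[L1] = 1

  op1 P1: load  L1 → I/E/I on L1; bus BusRd; mem=90
  op2 P1: store L1 := 16 → I/M/I on L1; bus (none); mem=90
  op3 P0: load  L1 → S/S/I on L1; bus BusRd Flush; mem=16
  op4 P0: store L2 := 33 → M/I/I on L2; bus BusRdX; mem=90
  op5 P2: store L0 := 12 → I/I/M on L0; bus BusRdX; mem=40
  op6 P1: load  L0 → I/S/S on L0; bus BusRd Flush; mem=12
  op7 P1: load  L1 → S/S/I on L1; bus (none); mem=16
  op8 P2: load  L1 → S/S/S on L1; bus BusRd; mem=16
  op9 P0: store L1 := 1 → M/I/I on L1; bus BusUpgr; mem=16
  op10 P2: load  L1 → S/I/S on L1; bus BusRd Flush; mem=1
  op11 P1: load  L1 → S/S/S on L1; bus BusRd; mem=1
  op12 P2: load  L1 → S/S/S on L1; bus (none); mem=1
  op13 P0: store L0 := 82 → M/I/I on L0; bus BusRdX; mem=12
  op14 P1: load  L1 → S/S/S on L1; bus (none); mem=1
  op15 P2: load  L0 → S/I/S on L0; bus BusRd Flush; mem=82
  op16 P1: store L2 := 6 → I/M/I on L2; bus BusRdX Flush; mem=33
  op17 P0: store L2 := 68 → M/I/I on L2; bus BusRdX Flush; mem=6
  op18 P0: load  L1 → S/S/S on L1; bus (none); mem=1
  op19 P0: load  L1 → S/S/S on L1; bus (none); mem=1
  op20 P1: load  L2 → S/S/I on L2; bus BusRd Flush; mem=68
  op21 P1: load  L2 → S/S/I on L2; bus (none); mem=68
  op22 P2: load  L2 → S/S/S on L2; bus BusRd; mem=68
  op23 P1: store L2 := 31 → I/M/I on L2; bus BusUpgr; mem=68
  op24 P2: store L1 := 84 → I/I/M on L1; bus BusUpgr; mem=1
  op25 P2: store L1 := 82 → I/I/M on L1; bus (none); mem=1
  op26 P1: store L2 := 60 → I/M/I on L2; bus (none); mem=68
  op27 P0: load  L2 → S/S/I on L2; bus BusRd Flush; mem=60
  op28 P0: load  L0 → S/I/S on L0; bus (none); mem=82
  op29 P2: store L1 := 50 → I/I/M on L1; bus (none); mem=1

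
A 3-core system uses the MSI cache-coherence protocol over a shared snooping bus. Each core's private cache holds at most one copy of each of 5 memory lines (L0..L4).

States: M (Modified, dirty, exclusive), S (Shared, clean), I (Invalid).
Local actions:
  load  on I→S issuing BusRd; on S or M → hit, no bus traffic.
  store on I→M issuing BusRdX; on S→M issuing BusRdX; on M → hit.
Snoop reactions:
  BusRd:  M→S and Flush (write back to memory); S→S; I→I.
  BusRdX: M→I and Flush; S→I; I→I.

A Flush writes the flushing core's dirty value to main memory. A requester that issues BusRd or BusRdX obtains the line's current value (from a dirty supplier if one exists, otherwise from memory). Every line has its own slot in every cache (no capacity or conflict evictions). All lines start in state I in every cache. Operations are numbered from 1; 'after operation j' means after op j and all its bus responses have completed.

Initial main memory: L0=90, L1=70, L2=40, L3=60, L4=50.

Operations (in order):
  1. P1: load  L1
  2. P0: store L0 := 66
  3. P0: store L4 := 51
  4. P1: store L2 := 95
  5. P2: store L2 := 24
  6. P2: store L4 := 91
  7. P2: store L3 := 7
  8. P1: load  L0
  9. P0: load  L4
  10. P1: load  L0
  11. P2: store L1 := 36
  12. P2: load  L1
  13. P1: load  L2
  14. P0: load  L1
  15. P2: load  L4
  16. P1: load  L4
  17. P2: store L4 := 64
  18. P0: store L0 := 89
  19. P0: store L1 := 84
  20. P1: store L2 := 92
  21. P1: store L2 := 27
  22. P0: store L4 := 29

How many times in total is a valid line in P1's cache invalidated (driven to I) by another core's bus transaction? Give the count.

invalidations = 4

1. P1: load  L1  bus=[BusRd]  L1: P0=I P1=S P2=I  mem[L1]=70
2. P0: store L0 := 66  bus=[BusRdX]  L0: P0=M P1=I P2=I  mem[L0]=90
3. P0: store L4 := 51  bus=[BusRdX]  L4: P0=M P1=I P2=I  mem[L4]=50
4. P1: store L2 := 95  bus=[BusRdX]  L2: P0=I P1=M P2=I  mem[L2]=40
5. P2: store L2 := 24  bus=[BusRdX,Flush]  L2: P0=I P1=I P2=M  mem[L2]=95
6. P2: store L4 := 91  bus=[BusRdX,Flush]  L4: P0=I P1=I P2=M  mem[L4]=51
7. P2: store L3 := 7  bus=[BusRdX]  L3: P0=I P1=I P2=M  mem[L3]=60
8. P1: load  L0  bus=[BusRd,Flush]  L0: P0=S P1=S P2=I  mem[L0]=66
9. P0: load  L4  bus=[BusRd,Flush]  L4: P0=S P1=I P2=S  mem[L4]=91
10. P1: load  L0  bus=[-]  L0: P0=S P1=S P2=I  mem[L0]=66
11. P2: store L1 := 36  bus=[BusRdX]  L1: P0=I P1=I P2=M  mem[L1]=70
12. P2: load  L1  bus=[-]  L1: P0=I P1=I P2=M  mem[L1]=70
13. P1: load  L2  bus=[BusRd,Flush]  L2: P0=I P1=S P2=S  mem[L2]=24
14. P0: load  L1  bus=[BusRd,Flush]  L1: P0=S P1=I P2=S  mem[L1]=36
15. P2: load  L4  bus=[-]  L4: P0=S P1=I P2=S  mem[L4]=91
16. P1: load  L4  bus=[BusRd]  L4: P0=S P1=S P2=S  mem[L4]=91
17. P2: store L4 := 64  bus=[BusRdX]  L4: P0=I P1=I P2=M  mem[L4]=91
18. P0: store L0 := 89  bus=[BusRdX]  L0: P0=M P1=I P2=I  mem[L0]=66
19. P0: store L1 := 84  bus=[BusRdX]  L1: P0=M P1=I P2=I  mem[L1]=36
20. P1: store L2 := 92  bus=[BusRdX]  L2: P0=I P1=M P2=I  mem[L2]=24
21. P1: store L2 := 27  bus=[-]  L2: P0=I P1=M P2=I  mem[L2]=24
22. P0: store L4 := 29  bus=[BusRdX,Flush]  L4: P0=M P1=I P2=I  mem[L4]=64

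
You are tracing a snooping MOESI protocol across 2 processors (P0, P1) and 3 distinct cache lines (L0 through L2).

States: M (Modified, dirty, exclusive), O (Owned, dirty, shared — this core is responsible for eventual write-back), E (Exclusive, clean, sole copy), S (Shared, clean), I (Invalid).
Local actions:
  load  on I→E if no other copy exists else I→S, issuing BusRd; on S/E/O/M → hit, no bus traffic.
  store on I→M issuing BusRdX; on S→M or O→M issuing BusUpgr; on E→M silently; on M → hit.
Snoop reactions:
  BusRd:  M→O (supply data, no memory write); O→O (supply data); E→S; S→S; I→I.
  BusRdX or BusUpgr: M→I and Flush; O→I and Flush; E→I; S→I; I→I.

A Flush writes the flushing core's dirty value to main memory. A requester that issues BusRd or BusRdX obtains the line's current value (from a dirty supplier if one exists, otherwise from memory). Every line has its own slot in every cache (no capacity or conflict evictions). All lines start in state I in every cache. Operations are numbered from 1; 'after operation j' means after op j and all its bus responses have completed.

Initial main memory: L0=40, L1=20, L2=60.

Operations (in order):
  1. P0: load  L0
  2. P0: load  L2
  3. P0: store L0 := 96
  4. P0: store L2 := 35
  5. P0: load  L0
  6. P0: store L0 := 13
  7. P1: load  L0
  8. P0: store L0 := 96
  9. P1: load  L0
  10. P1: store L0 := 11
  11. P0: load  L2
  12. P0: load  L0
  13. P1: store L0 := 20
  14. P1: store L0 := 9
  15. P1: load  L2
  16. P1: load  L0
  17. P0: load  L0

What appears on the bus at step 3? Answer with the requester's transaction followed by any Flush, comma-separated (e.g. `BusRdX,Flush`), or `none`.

bus = none

step 1: P0: load  L0  ⟶  EI  (L0)  txn=BusRd  M[L0]=40
step 2: P0: load  L2  ⟶  EI  (L2)  txn=BusRd  M[L2]=60
step 3: P0: store L0 := 96  ⟶  MI  (L0)  txn=∅  M[L0]=40
step 4: P0: store L2 := 35  ⟶  MI  (L2)  txn=∅  M[L2]=60
step 5: P0: load  L0  ⟶  MI  (L0)  txn=∅  M[L0]=40
step 6: P0: store L0 := 13  ⟶  MI  (L0)  txn=∅  M[L0]=40
step 7: P1: load  L0  ⟶  OS  (L0)  txn=BusRd  M[L0]=40
step 8: P0: store L0 := 96  ⟶  MI  (L0)  txn=BusUpgr  M[L0]=40
step 9: P1: load  L0  ⟶  OS  (L0)  txn=BusRd  M[L0]=40
step 10: P1: store L0 := 11  ⟶  IM  (L0)  txn=BusUpgr+Flush  M[L0]=96
step 11: P0: load  L2  ⟶  MI  (L2)  txn=∅  M[L2]=60
step 12: P0: load  L0  ⟶  SO  (L0)  txn=BusRd  M[L0]=96
step 13: P1: store L0 := 20  ⟶  IM  (L0)  txn=BusUpgr  M[L0]=96
step 14: P1: store L0 := 9  ⟶  IM  (L0)  txn=∅  M[L0]=96
step 15: P1: load  L2  ⟶  OS  (L2)  txn=BusRd  M[L2]=60
step 16: P1: load  L0  ⟶  IM  (L0)  txn=∅  M[L0]=96
step 17: P0: load  L0  ⟶  SO  (L0)  txn=BusRd  M[L0]=96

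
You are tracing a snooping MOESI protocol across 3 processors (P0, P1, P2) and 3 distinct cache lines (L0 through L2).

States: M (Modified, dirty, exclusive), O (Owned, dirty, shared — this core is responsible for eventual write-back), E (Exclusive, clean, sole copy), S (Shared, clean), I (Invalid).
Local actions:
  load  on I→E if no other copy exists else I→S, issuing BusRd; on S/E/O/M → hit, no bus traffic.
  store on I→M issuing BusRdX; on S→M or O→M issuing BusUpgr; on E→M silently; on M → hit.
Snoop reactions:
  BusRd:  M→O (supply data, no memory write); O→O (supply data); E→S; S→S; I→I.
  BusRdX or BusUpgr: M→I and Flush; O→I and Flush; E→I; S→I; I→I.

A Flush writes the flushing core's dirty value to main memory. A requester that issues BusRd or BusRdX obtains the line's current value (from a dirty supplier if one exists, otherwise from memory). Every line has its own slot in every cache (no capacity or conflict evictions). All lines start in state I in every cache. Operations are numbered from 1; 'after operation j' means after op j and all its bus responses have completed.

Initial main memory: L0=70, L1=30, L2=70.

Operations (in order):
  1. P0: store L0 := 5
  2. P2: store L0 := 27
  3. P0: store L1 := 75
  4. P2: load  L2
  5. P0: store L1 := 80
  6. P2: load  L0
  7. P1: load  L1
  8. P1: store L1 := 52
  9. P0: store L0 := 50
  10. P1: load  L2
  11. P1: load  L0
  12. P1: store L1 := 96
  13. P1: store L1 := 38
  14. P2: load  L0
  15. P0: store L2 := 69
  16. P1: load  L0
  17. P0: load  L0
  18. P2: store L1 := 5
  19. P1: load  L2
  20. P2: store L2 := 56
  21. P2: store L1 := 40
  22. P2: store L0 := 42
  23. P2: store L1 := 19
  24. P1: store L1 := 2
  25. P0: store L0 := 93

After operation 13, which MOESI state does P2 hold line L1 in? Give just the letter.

state = I

step 1: P0: store L0 := 5  ⟶  MII  (L0)  txn=BusRdX  M[L0]=70
step 2: P2: store L0 := 27  ⟶  IIM  (L0)  txn=BusRdX+Flush  M[L0]=5
step 3: P0: store L1 := 75  ⟶  MII  (L1)  txn=BusRdX  M[L1]=30
step 4: P2: load  L2  ⟶  IIE  (L2)  txn=BusRd  M[L2]=70
step 5: P0: store L1 := 80  ⟶  MII  (L1)  txn=∅  M[L1]=30
step 6: P2: load  L0  ⟶  IIM  (L0)  txn=∅  M[L0]=5
step 7: P1: load  L1  ⟶  OSI  (L1)  txn=BusRd  M[L1]=30
step 8: P1: store L1 := 52  ⟶  IMI  (L1)  txn=BusUpgr+Flush  M[L1]=80
step 9: P0: store L0 := 50  ⟶  MII  (L0)  txn=BusRdX+Flush  M[L0]=27
step 10: P1: load  L2  ⟶  ISS  (L2)  txn=BusRd  M[L2]=70
step 11: P1: load  L0  ⟶  OSI  (L0)  txn=BusRd  M[L0]=27
step 12: P1: store L1 := 96  ⟶  IMI  (L1)  txn=∅  M[L1]=80
step 13: P1: store L1 := 38  ⟶  IMI  (L1)  txn=∅  M[L1]=80
step 14: P2: load  L0  ⟶  OSS  (L0)  txn=BusRd  M[L0]=27
step 15: P0: store L2 := 69  ⟶  MII  (L2)  txn=BusRdX  M[L2]=70
step 16: P1: load  L0  ⟶  OSS  (L0)  txn=∅  M[L0]=27
step 17: P0: load  L0  ⟶  OSS  (L0)  txn=∅  M[L0]=27
step 18: P2: store L1 := 5  ⟶  IIM  (L1)  txn=BusRdX+Flush  M[L1]=38
step 19: P1: load  L2  ⟶  OSI  (L2)  txn=BusRd  M[L2]=70
step 20: P2: store L2 := 56  ⟶  IIM  (L2)  txn=BusRdX+Flush  M[L2]=69
step 21: P2: store L1 := 40  ⟶  IIM  (L1)  txn=∅  M[L1]=38
step 22: P2: store L0 := 42  ⟶  IIM  (L0)  txn=BusUpgr+Flush  M[L0]=50
step 23: P2: store L1 := 19  ⟶  IIM  (L1)  txn=∅  M[L1]=38
step 24: P1: store L1 := 2  ⟶  IMI  (L1)  txn=BusRdX+Flush  M[L1]=19
step 25: P0: store L0 := 93  ⟶  MII  (L0)  txn=BusRdX+Flush  M[L0]=42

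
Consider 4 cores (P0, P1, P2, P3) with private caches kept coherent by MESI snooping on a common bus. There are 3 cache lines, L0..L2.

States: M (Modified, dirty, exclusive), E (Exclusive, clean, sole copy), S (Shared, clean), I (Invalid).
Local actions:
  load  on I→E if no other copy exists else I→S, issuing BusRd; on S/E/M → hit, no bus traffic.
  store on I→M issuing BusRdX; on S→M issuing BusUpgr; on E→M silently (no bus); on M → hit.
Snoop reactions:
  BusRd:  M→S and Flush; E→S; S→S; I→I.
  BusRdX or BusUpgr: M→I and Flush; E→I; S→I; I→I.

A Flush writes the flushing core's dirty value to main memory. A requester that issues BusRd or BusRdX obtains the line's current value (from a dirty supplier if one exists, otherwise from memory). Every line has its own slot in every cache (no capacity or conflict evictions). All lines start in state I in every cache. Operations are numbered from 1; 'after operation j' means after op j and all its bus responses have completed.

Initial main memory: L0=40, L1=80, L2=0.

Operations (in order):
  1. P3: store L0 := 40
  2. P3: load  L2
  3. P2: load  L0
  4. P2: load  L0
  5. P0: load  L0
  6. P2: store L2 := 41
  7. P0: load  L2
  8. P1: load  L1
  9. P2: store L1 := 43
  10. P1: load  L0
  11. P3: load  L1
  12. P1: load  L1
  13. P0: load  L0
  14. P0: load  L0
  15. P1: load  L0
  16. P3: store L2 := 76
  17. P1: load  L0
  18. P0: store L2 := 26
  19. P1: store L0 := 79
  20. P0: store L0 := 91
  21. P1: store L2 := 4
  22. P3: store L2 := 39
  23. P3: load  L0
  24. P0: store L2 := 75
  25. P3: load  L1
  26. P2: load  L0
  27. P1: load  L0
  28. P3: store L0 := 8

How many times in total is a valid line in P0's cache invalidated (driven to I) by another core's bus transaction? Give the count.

invalidations = 4

[1] P3: store L0 := 40 | P0:I, P1:I, P2:I, P3:M(40) | bus: BusRdX
[2] P3: load  L2 | P0:I, P1:I, P2:I, P3:E(0) | bus: BusRd
[3] P2: load  L0 | P0:I, P1:I, P2:S(40), P3:S(40) | bus: BusRd,Flush
[4] P2: load  L0 | P0:I, P1:I, P2:S(40), P3:S(40) | bus: none
[5] P0: load  L0 | P0:S(40), P1:I, P2:S(40), P3:S(40) | bus: BusRd
[6] P2: store L2 := 41 | P0:I, P1:I, P2:M(41), P3:I | bus: BusRdX
[7] P0: load  L2 | P0:S(41), P1:I, P2:S(41), P3:I | bus: BusRd,Flush
[8] P1: load  L1 | P0:I, P1:E(80), P2:I, P3:I | bus: BusRd
[9] P2: store L1 := 43 | P0:I, P1:I, P2:M(43), P3:I | bus: BusRdX
[10] P1: load  L0 | P0:S(40), P1:S(40), P2:S(40), P3:S(40) | bus: BusRd
[11] P3: load  L1 | P0:I, P1:I, P2:S(43), P3:S(43) | bus: BusRd,Flush
[12] P1: load  L1 | P0:I, P1:S(43), P2:S(43), P3:S(43) | bus: BusRd
[13] P0: load  L0 | P0:S(40), P1:S(40), P2:S(40), P3:S(40) | bus: none
[14] P0: load  L0 | P0:S(40), P1:S(40), P2:S(40), P3:S(40) | bus: none
[15] P1: load  L0 | P0:S(40), P1:S(40), P2:S(40), P3:S(40) | bus: none
[16] P3: store L2 := 76 | P0:I, P1:I, P2:I, P3:M(76) | bus: BusRdX
[17] P1: load  L0 | P0:S(40), P1:S(40), P2:S(40), P3:S(40) | bus: none
[18] P0: store L2 := 26 | P0:M(26), P1:I, P2:I, P3:I | bus: BusRdX,Flush
[19] P1: store L0 := 79 | P0:I, P1:M(79), P2:I, P3:I | bus: BusUpgr
[20] P0: store L0 := 91 | P0:M(91), P1:I, P2:I, P3:I | bus: BusRdX,Flush
[21] P1: store L2 := 4 | P0:I, P1:M(4), P2:I, P3:I | bus: BusRdX,Flush
[22] P3: store L2 := 39 | P0:I, P1:I, P2:I, P3:M(39) | bus: BusRdX,Flush
[23] P3: load  L0 | P0:S(91), P1:I, P2:I, P3:S(91) | bus: BusRd,Flush
[24] P0: store L2 := 75 | P0:M(75), P1:I, P2:I, P3:I | bus: BusRdX,Flush
[25] P3: load  L1 | P0:I, P1:S(43), P2:S(43), P3:S(43) | bus: none
[26] P2: load  L0 | P0:S(91), P1:I, P2:S(91), P3:S(91) | bus: BusRd
[27] P1: load  L0 | P0:S(91), P1:S(91), P2:S(91), P3:S(91) | bus: BusRd
[28] P3: store L0 := 8 | P0:I, P1:I, P2:I, P3:M(8) | bus: BusUpgr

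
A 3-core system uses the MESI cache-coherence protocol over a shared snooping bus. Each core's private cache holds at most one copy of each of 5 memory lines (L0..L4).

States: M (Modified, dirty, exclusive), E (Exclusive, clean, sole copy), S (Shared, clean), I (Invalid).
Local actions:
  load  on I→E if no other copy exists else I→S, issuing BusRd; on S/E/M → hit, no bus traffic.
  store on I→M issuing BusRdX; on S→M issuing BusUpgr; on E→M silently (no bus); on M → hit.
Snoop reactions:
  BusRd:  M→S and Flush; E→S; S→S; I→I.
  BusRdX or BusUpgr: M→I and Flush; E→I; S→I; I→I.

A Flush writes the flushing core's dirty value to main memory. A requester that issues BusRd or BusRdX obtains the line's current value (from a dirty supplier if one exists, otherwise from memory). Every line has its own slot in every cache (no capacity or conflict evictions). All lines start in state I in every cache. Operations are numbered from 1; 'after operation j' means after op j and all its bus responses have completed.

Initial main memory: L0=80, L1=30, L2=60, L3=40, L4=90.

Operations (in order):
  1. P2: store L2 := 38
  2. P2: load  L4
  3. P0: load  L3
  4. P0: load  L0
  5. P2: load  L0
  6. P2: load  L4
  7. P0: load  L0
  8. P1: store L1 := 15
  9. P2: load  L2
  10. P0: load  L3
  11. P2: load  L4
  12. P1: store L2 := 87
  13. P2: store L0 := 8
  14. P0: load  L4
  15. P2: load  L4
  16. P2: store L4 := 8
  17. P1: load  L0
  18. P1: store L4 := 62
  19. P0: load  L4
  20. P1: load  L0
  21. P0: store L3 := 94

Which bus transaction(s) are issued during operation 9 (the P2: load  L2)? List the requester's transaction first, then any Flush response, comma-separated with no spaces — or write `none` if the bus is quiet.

bus = none

1. P2: store L2 := 38  bus=[BusRdX]  L2: P0=I P1=I P2=M  mem[L2]=60
2. P2: load  L4  bus=[BusRd]  L4: P0=I P1=I P2=E  mem[L4]=90
3. P0: load  L3  bus=[BusRd]  L3: P0=E P1=I P2=I  mem[L3]=40
4. P0: load  L0  bus=[BusRd]  L0: P0=E P1=I P2=I  mem[L0]=80
5. P2: load  L0  bus=[BusRd]  L0: P0=S P1=I P2=S  mem[L0]=80
6. P2: load  L4  bus=[-]  L4: P0=I P1=I P2=E  mem[L4]=90
7. P0: load  L0  bus=[-]  L0: P0=S P1=I P2=S  mem[L0]=80
8. P1: store L1 := 15  bus=[BusRdX]  L1: P0=I P1=M P2=I  mem[L1]=30
9. P2: load  L2  bus=[-]  L2: P0=I P1=I P2=M  mem[L2]=60
10. P0: load  L3  bus=[-]  L3: P0=E P1=I P2=I  mem[L3]=40
11. P2: load  L4  bus=[-]  L4: P0=I P1=I P2=E  mem[L4]=90
12. P1: store L2 := 87  bus=[BusRdX,Flush]  L2: P0=I P1=M P2=I  mem[L2]=38
13. P2: store L0 := 8  bus=[BusUpgr]  L0: P0=I P1=I P2=M  mem[L0]=80
14. P0: load  L4  bus=[BusRd]  L4: P0=S P1=I P2=S  mem[L4]=90
15. P2: load  L4  bus=[-]  L4: P0=S P1=I P2=S  mem[L4]=90
16. P2: store L4 := 8  bus=[BusUpgr]  L4: P0=I P1=I P2=M  mem[L4]=90
17. P1: load  L0  bus=[BusRd,Flush]  L0: P0=I P1=S P2=S  mem[L0]=8
18. P1: store L4 := 62  bus=[BusRdX,Flush]  L4: P0=I P1=M P2=I  mem[L4]=8
19. P0: load  L4  bus=[BusRd,Flush]  L4: P0=S P1=S P2=I  mem[L4]=62
20. P1: load  L0  bus=[-]  L0: P0=I P1=S P2=S  mem[L0]=8
21. P0: store L3 := 94  bus=[-]  L3: P0=M P1=I P2=I  mem[L3]=40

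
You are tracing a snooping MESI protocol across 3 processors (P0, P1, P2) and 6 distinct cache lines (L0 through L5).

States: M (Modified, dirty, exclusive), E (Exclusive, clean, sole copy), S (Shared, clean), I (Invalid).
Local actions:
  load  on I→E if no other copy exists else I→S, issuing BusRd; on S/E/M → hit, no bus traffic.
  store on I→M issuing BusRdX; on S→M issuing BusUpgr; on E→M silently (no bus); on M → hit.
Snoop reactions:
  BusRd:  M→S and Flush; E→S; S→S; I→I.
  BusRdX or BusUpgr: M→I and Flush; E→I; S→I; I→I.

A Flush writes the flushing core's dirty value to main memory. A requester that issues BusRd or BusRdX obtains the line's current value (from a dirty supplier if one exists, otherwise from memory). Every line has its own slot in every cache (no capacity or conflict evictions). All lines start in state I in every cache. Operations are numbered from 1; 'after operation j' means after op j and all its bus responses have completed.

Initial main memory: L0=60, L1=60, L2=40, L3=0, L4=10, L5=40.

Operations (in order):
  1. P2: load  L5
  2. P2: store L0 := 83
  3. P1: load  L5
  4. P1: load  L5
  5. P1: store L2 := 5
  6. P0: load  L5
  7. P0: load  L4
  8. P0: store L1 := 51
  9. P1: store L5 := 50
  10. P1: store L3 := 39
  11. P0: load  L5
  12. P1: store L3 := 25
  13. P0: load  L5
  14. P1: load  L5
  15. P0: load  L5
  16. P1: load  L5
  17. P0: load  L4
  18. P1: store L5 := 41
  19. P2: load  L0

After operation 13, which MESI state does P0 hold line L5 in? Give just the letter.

state = S

[1] P2: load  L5 | P0:I, P1:I, P2:E(40) | bus: BusRd
[2] P2: store L0 := 83 | P0:I, P1:I, P2:M(83) | bus: BusRdX
[3] P1: load  L5 | P0:I, P1:S(40), P2:S(40) | bus: BusRd
[4] P1: load  L5 | P0:I, P1:S(40), P2:S(40) | bus: none
[5] P1: store L2 := 5 | P0:I, P1:M(5), P2:I | bus: BusRdX
[6] P0: load  L5 | P0:S(40), P1:S(40), P2:S(40) | bus: BusRd
[7] P0: load  L4 | P0:E(10), P1:I, P2:I | bus: BusRd
[8] P0: store L1 := 51 | P0:M(51), P1:I, P2:I | bus: BusRdX
[9] P1: store L5 := 50 | P0:I, P1:M(50), P2:I | bus: BusUpgr
[10] P1: store L3 := 39 | P0:I, P1:M(39), P2:I | bus: BusRdX
[11] P0: load  L5 | P0:S(50), P1:S(50), P2:I | bus: BusRd,Flush
[12] P1: store L3 := 25 | P0:I, P1:M(25), P2:I | bus: none
[13] P0: load  L5 | P0:S(50), P1:S(50), P2:I | bus: none
[14] P1: load  L5 | P0:S(50), P1:S(50), P2:I | bus: none
[15] P0: load  L5 | P0:S(50), P1:S(50), P2:I | bus: none
[16] P1: load  L5 | P0:S(50), P1:S(50), P2:I | bus: none
[17] P0: load  L4 | P0:E(10), P1:I, P2:I | bus: none
[18] P1: store L5 := 41 | P0:I, P1:M(41), P2:I | bus: BusUpgr
[19] P2: load  L0 | P0:I, P1:I, P2:M(83) | bus: none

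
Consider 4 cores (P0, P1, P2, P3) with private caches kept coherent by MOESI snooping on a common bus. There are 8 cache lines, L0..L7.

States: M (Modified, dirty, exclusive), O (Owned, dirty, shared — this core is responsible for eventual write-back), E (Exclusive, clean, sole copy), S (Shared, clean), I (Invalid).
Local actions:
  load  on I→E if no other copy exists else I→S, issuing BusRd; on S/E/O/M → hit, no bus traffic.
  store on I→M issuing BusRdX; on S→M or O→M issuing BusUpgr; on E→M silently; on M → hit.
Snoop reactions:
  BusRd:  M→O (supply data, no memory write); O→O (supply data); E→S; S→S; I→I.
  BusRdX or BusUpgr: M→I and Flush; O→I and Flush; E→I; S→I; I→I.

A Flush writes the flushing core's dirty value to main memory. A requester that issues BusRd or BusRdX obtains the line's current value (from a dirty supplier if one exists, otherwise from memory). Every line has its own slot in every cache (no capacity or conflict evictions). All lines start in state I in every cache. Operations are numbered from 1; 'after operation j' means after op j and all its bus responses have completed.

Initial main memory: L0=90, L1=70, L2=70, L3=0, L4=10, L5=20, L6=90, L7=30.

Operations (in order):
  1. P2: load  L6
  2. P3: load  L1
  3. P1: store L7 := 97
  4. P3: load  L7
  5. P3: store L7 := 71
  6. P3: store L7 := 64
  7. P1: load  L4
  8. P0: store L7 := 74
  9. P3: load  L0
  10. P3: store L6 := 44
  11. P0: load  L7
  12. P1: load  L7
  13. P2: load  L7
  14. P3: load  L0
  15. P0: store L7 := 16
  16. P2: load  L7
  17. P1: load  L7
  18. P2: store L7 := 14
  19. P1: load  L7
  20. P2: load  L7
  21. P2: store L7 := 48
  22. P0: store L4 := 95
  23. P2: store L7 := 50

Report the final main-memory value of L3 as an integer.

[1] P2: load  L6 | P0:I, P1:I, P2:E(90), P3:I | bus: BusRd
[2] P3: load  L1 | P0:I, P1:I, P2:I, P3:E(70) | bus: BusRd
[3] P1: store L7 := 97 | P0:I, P1:M(97), P2:I, P3:I | bus: BusRdX
[4] P3: load  L7 | P0:I, P1:O(97), P2:I, P3:S(97) | bus: BusRd
[5] P3: store L7 := 71 | P0:I, P1:I, P2:I, P3:M(71) | bus: BusUpgr,Flush
[6] P3: store L7 := 64 | P0:I, P1:I, P2:I, P3:M(64) | bus: none
[7] P1: load  L4 | P0:I, P1:E(10), P2:I, P3:I | bus: BusRd
[8] P0: store L7 := 74 | P0:M(74), P1:I, P2:I, P3:I | bus: BusRdX,Flush
[9] P3: load  L0 | P0:I, P1:I, P2:I, P3:E(90) | bus: BusRd
[10] P3: store L6 := 44 | P0:I, P1:I, P2:I, P3:M(44) | bus: BusRdX
[11] P0: load  L7 | P0:M(74), P1:I, P2:I, P3:I | bus: none
[12] P1: load  L7 | P0:O(74), P1:S(74), P2:I, P3:I | bus: BusRd
[13] P2: load  L7 | P0:O(74), P1:S(74), P2:S(74), P3:I | bus: BusRd
[14] P3: load  L0 | P0:I, P1:I, P2:I, P3:E(90) | bus: none
[15] P0: store L7 := 16 | P0:M(16), P1:I, P2:I, P3:I | bus: BusUpgr
[16] P2: load  L7 | P0:O(16), P1:I, P2:S(16), P3:I | bus: BusRd
[17] P1: load  L7 | P0:O(16), P1:S(16), P2:S(16), P3:I | bus: BusRd
[18] P2: store L7 := 14 | P0:I, P1:I, P2:M(14), P3:I | bus: BusUpgr,Flush
[19] P1: load  L7 | P0:I, P1:S(14), P2:O(14), P3:I | bus: BusRd
[20] P2: load  L7 | P0:I, P1:S(14), P2:O(14), P3:I | bus: none
[21] P2: store L7 := 48 | P0:I, P1:I, P2:M(48), P3:I | bus: BusUpgr
[22] P0: store L4 := 95 | P0:M(95), P1:I, P2:I, P3:I | bus: BusRdX
[23] P2: store L7 := 50 | P0:I, P1:I, P2:M(50), P3:I | bus: none

memory[L3] = 0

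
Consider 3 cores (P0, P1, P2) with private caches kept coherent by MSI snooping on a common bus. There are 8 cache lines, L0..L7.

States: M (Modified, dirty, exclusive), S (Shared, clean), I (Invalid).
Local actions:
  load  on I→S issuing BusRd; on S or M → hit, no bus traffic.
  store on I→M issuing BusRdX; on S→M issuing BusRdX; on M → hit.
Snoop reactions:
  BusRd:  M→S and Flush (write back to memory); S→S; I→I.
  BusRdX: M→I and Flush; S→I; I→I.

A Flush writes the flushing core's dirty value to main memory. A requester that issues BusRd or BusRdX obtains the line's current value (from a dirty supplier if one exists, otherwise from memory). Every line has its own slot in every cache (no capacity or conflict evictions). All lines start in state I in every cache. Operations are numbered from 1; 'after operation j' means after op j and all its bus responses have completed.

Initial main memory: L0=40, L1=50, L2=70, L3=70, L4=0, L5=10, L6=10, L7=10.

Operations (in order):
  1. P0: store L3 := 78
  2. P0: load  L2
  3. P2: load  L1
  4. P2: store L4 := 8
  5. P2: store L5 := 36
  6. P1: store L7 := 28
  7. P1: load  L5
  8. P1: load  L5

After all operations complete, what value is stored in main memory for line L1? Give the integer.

step 1: P0: store L3 := 78  ⟶  MII  (L3)  txn=BusRdX  M[L3]=70
step 2: P0: load  L2  ⟶  SII  (L2)  txn=BusRd  M[L2]=70
step 3: P2: load  L1  ⟶  IIS  (L1)  txn=BusRd  M[L1]=50
step 4: P2: store L4 := 8  ⟶  IIM  (L4)  txn=BusRdX  M[L4]=0
step 5: P2: store L5 := 36  ⟶  IIM  (L5)  txn=BusRdX  M[L5]=10
step 6: P1: store L7 := 28  ⟶  IMI  (L7)  txn=BusRdX  M[L7]=10
step 7: P1: load  L5  ⟶  ISS  (L5)  txn=BusRd+Flush  M[L5]=36
step 8: P1: load  L5  ⟶  ISS  (L5)  txn=∅  M[L5]=36

memory[L1] = 50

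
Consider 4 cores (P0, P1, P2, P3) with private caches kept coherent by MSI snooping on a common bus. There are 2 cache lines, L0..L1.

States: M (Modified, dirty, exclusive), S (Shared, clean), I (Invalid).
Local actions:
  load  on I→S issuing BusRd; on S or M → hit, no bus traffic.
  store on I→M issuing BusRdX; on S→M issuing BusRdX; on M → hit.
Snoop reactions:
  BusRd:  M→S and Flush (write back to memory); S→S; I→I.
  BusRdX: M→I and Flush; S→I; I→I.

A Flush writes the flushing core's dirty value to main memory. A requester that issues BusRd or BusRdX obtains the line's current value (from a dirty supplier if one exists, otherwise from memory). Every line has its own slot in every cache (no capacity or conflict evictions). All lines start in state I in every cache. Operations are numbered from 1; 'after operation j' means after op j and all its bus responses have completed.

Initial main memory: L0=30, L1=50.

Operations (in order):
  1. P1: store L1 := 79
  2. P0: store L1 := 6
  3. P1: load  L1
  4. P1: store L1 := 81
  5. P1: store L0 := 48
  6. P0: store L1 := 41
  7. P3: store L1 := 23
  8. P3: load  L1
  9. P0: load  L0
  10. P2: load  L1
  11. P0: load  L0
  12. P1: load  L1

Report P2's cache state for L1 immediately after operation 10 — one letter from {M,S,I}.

state = S

[1] P1: store L1 := 79 | P0:I, P1:M(79), P2:I, P3:I | bus: BusRdX
[2] P0: store L1 := 6 | P0:M(6), P1:I, P2:I, P3:I | bus: BusRdX,Flush
[3] P1: load  L1 | P0:S(6), P1:S(6), P2:I, P3:I | bus: BusRd,Flush
[4] P1: store L1 := 81 | P0:I, P1:M(81), P2:I, P3:I | bus: BusRdX
[5] P1: store L0 := 48 | P0:I, P1:M(48), P2:I, P3:I | bus: BusRdX
[6] P0: store L1 := 41 | P0:M(41), P1:I, P2:I, P3:I | bus: BusRdX,Flush
[7] P3: store L1 := 23 | P0:I, P1:I, P2:I, P3:M(23) | bus: BusRdX,Flush
[8] P3: load  L1 | P0:I, P1:I, P2:I, P3:M(23) | bus: none
[9] P0: load  L0 | P0:S(48), P1:S(48), P2:I, P3:I | bus: BusRd,Flush
[10] P2: load  L1 | P0:I, P1:I, P2:S(23), P3:S(23) | bus: BusRd,Flush
[11] P0: load  L0 | P0:S(48), P1:S(48), P2:I, P3:I | bus: none
[12] P1: load  L1 | P0:I, P1:S(23), P2:S(23), P3:S(23) | bus: BusRd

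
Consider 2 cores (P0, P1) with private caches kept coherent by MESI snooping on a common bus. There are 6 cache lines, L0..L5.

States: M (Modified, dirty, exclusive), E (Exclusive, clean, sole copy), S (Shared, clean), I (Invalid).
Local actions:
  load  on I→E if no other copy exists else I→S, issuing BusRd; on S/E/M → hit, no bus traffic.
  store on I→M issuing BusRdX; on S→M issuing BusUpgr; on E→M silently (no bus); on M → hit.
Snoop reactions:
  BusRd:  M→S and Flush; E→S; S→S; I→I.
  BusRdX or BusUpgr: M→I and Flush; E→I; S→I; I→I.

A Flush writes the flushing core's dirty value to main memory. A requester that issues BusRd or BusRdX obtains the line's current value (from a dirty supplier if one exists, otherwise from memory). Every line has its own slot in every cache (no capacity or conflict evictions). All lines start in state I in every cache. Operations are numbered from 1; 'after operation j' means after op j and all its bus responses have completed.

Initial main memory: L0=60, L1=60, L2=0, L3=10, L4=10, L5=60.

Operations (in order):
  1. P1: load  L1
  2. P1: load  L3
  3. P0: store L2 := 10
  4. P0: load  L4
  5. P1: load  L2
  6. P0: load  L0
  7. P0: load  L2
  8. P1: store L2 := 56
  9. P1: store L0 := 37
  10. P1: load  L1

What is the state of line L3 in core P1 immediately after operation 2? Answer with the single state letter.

state = E

[1] P1: load  L1 | P0:I, P1:E(60) | bus: BusRd
[2] P1: load  L3 | P0:I, P1:E(10) | bus: BusRd
[3] P0: store L2 := 10 | P0:M(10), P1:I | bus: BusRdX
[4] P0: load  L4 | P0:E(10), P1:I | bus: BusRd
[5] P1: load  L2 | P0:S(10), P1:S(10) | bus: BusRd,Flush
[6] P0: load  L0 | P0:E(60), P1:I | bus: BusRd
[7] P0: load  L2 | P0:S(10), P1:S(10) | bus: none
[8] P1: store L2 := 56 | P0:I, P1:M(56) | bus: BusUpgr
[9] P1: store L0 := 37 | P0:I, P1:M(37) | bus: BusRdX
[10] P1: load  L1 | P0:I, P1:E(60) | bus: none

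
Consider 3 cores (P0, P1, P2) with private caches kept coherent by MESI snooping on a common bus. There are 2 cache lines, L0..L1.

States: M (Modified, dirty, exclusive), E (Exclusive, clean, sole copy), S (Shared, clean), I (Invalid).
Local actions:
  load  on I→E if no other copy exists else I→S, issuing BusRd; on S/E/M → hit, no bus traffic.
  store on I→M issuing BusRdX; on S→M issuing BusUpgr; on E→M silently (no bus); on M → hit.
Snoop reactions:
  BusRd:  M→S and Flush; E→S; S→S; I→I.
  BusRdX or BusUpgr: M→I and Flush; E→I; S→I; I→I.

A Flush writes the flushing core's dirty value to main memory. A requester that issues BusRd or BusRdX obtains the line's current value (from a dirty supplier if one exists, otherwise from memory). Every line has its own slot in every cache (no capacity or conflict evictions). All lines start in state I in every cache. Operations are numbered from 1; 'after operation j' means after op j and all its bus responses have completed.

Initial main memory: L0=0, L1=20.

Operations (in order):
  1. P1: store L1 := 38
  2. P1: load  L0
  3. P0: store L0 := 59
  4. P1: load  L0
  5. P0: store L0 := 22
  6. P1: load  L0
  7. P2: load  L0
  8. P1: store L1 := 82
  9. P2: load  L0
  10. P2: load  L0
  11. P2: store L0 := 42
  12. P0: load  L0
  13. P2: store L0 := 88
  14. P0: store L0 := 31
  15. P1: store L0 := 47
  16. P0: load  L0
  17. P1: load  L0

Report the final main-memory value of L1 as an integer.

memory[L1] = 20

  op1 P1: store L1 := 38 → I/M/I on L1; bus BusRdX; mem=20
  op2 P1: load  L0 → I/E/I on L0; bus BusRd; mem=0
  op3 P0: store L0 := 59 → M/I/I on L0; bus BusRdX; mem=0
  op4 P1: load  L0 → S/S/I on L0; bus BusRd Flush; mem=59
  op5 P0: store L0 := 22 → M/I/I on L0; bus BusUpgr; mem=59
  op6 P1: load  L0 → S/S/I on L0; bus BusRd Flush; mem=22
  op7 P2: load  L0 → S/S/S on L0; bus BusRd; mem=22
  op8 P1: store L1 := 82 → I/M/I on L1; bus (none); mem=20
  op9 P2: load  L0 → S/S/S on L0; bus (none); mem=22
  op10 P2: load  L0 → S/S/S on L0; bus (none); mem=22
  op11 P2: store L0 := 42 → I/I/M on L0; bus BusUpgr; mem=22
  op12 P0: load  L0 → S/I/S on L0; bus BusRd Flush; mem=42
  op13 P2: store L0 := 88 → I/I/M on L0; bus BusUpgr; mem=42
  op14 P0: store L0 := 31 → M/I/I on L0; bus BusRdX Flush; mem=88
  op15 P1: store L0 := 47 → I/M/I on L0; bus BusRdX Flush; mem=31
  op16 P0: load  L0 → S/S/I on L0; bus BusRd Flush; mem=47
  op17 P1: load  L0 → S/S/I on L0; bus (none); mem=47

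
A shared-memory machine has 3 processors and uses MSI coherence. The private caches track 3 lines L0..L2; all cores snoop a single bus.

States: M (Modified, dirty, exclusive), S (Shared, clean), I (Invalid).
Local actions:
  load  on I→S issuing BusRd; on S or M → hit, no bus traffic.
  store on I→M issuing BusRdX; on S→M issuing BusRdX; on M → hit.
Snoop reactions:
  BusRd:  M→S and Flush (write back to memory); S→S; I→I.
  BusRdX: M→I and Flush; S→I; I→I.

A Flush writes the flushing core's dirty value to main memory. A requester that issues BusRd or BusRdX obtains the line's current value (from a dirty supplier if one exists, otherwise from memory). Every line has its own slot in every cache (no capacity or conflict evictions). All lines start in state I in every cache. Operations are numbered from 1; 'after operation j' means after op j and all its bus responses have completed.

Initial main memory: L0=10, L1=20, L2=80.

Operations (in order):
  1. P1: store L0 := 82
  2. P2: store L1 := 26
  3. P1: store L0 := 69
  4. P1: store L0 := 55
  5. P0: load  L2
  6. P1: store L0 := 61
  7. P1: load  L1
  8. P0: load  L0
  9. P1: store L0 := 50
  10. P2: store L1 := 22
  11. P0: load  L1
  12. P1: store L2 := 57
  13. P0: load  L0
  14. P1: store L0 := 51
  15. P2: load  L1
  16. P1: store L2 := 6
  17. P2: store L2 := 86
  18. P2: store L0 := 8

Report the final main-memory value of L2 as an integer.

1. P1: store L0 := 82  bus=[BusRdX]  L0: P0=I P1=M P2=I  mem[L0]=10
2. P2: store L1 := 26  bus=[BusRdX]  L1: P0=I P1=I P2=M  mem[L1]=20
3. P1: store L0 := 69  bus=[-]  L0: P0=I P1=M P2=I  mem[L0]=10
4. P1: store L0 := 55  bus=[-]  L0: P0=I P1=M P2=I  mem[L0]=10
5. P0: load  L2  bus=[BusRd]  L2: P0=S P1=I P2=I  mem[L2]=80
6. P1: store L0 := 61  bus=[-]  L0: P0=I P1=M P2=I  mem[L0]=10
7. P1: load  L1  bus=[BusRd,Flush]  L1: P0=I P1=S P2=S  mem[L1]=26
8. P0: load  L0  bus=[BusRd,Flush]  L0: P0=S P1=S P2=I  mem[L0]=61
9. P1: store L0 := 50  bus=[BusRdX]  L0: P0=I P1=M P2=I  mem[L0]=61
10. P2: store L1 := 22  bus=[BusRdX]  L1: P0=I P1=I P2=M  mem[L1]=26
11. P0: load  L1  bus=[BusRd,Flush]  L1: P0=S P1=I P2=S  mem[L1]=22
12. P1: store L2 := 57  bus=[BusRdX]  L2: P0=I P1=M P2=I  mem[L2]=80
13. P0: load  L0  bus=[BusRd,Flush]  L0: P0=S P1=S P2=I  mem[L0]=50
14. P1: store L0 := 51  bus=[BusRdX]  L0: P0=I P1=M P2=I  mem[L0]=50
15. P2: load  L1  bus=[-]  L1: P0=S P1=I P2=S  mem[L1]=22
16. P1: store L2 := 6  bus=[-]  L2: P0=I P1=M P2=I  mem[L2]=80
17. P2: store L2 := 86  bus=[BusRdX,Flush]  L2: P0=I P1=I P2=M  mem[L2]=6
18. P2: store L0 := 8  bus=[BusRdX,Flush]  L0: P0=I P1=I P2=M  mem[L0]=51

memory[L2] = 6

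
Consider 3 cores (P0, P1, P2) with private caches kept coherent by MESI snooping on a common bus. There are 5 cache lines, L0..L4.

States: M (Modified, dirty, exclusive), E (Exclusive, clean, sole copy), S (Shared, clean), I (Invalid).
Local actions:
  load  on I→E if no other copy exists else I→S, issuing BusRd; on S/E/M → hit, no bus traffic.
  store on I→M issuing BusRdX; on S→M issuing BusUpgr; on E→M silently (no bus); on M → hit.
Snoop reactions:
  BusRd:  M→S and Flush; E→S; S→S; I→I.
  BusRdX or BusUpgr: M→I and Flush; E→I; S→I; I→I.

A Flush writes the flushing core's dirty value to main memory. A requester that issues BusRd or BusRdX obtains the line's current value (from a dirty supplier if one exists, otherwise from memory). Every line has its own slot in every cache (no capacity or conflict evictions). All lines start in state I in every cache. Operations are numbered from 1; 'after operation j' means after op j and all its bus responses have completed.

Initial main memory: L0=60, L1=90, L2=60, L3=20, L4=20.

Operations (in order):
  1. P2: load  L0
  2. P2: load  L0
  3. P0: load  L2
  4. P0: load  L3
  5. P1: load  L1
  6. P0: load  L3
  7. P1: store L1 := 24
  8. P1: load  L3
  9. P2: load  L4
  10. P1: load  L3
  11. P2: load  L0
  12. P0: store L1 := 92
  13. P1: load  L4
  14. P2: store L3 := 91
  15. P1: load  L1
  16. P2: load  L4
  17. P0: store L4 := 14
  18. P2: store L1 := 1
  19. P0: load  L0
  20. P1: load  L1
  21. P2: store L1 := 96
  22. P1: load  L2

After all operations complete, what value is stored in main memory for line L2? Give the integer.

memory[L2] = 60

  op1 P2: load  L0 → I/I/E on L0; bus BusRd; mem=60
  op2 P2: load  L0 → I/I/E on L0; bus (none); mem=60
  op3 P0: load  L2 → E/I/I on L2; bus BusRd; mem=60
  op4 P0: load  L3 → E/I/I on L3; bus BusRd; mem=20
  op5 P1: load  L1 → I/E/I on L1; bus BusRd; mem=90
  op6 P0: load  L3 → E/I/I on L3; bus (none); mem=20
  op7 P1: store L1 := 24 → I/M/I on L1; bus (none); mem=90
  op8 P1: load  L3 → S/S/I on L3; bus BusRd; mem=20
  op9 P2: load  L4 → I/I/E on L4; bus BusRd; mem=20
  op10 P1: load  L3 → S/S/I on L3; bus (none); mem=20
  op11 P2: load  L0 → I/I/E on L0; bus (none); mem=60
  op12 P0: store L1 := 92 → M/I/I on L1; bus BusRdX Flush; mem=24
  op13 P1: load  L4 → I/S/S on L4; bus BusRd; mem=20
  op14 P2: store L3 := 91 → I/I/M on L3; bus BusRdX; mem=20
  op15 P1: load  L1 → S/S/I on L1; bus BusRd Flush; mem=92
  op16 P2: load  L4 → I/S/S on L4; bus (none); mem=20
  op17 P0: store L4 := 14 → M/I/I on L4; bus BusRdX; mem=20
  op18 P2: store L1 := 1 → I/I/M on L1; bus BusRdX; mem=92
  op19 P0: load  L0 → S/I/S on L0; bus BusRd; mem=60
  op20 P1: load  L1 → I/S/S on L1; bus BusRd Flush; mem=1
  op21 P2: store L1 := 96 → I/I/M on L1; bus BusUpgr; mem=1
  op22 P1: load  L2 → S/S/I on L2; bus BusRd; mem=60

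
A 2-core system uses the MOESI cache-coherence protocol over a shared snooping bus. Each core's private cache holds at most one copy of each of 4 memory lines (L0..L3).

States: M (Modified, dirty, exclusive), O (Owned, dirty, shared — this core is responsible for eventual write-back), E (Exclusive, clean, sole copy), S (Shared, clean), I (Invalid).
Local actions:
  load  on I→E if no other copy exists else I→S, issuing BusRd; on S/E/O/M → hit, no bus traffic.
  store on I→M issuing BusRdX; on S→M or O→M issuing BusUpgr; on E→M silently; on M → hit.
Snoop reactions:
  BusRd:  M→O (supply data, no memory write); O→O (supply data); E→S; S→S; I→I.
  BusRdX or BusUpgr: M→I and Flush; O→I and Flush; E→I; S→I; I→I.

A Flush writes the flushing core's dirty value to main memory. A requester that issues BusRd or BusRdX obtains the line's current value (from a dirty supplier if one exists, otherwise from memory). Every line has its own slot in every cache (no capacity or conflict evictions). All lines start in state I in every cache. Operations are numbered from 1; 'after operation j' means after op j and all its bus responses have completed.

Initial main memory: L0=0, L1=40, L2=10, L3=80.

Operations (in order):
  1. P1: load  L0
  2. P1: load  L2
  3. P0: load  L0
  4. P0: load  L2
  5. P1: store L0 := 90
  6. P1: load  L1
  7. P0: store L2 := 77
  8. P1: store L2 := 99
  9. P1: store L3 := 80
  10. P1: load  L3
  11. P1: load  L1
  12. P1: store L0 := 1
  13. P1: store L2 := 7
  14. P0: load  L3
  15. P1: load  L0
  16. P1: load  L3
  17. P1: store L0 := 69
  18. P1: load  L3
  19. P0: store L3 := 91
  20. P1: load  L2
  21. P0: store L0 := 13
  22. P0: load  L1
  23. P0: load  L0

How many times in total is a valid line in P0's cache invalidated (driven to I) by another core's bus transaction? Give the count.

  op1 P1: load  L0 → I/E on L0; bus BusRd; mem=0
  op2 P1: load  L2 → I/E on L2; bus BusRd; mem=10
  op3 P0: load  L0 → S/S on L0; bus BusRd; mem=0
  op4 P0: load  L2 → S/S on L2; bus BusRd; mem=10
  op5 P1: store L0 := 90 → I/M on L0; bus BusUpgr; mem=0
  op6 P1: load  L1 → I/E on L1; bus BusRd; mem=40
  op7 P0: store L2 := 77 → M/I on L2; bus BusUpgr; mem=10
  op8 P1: store L2 := 99 → I/M on L2; bus BusRdX Flush; mem=77
  op9 P1: store L3 := 80 → I/M on L3; bus BusRdX; mem=80
  op10 P1: load  L3 → I/M on L3; bus (none); mem=80
  op11 P1: load  L1 → I/E on L1; bus (none); mem=40
  op12 P1: store L0 := 1 → I/M on L0; bus (none); mem=0
  op13 P1: store L2 := 7 → I/M on L2; bus (none); mem=77
  op14 P0: load  L3 → S/O on L3; bus BusRd; mem=80
  op15 P1: load  L0 → I/M on L0; bus (none); mem=0
  op16 P1: load  L3 → S/O on L3; bus (none); mem=80
  op17 P1: store L0 := 69 → I/M on L0; bus (none); mem=0
  op18 P1: load  L3 → S/O on L3; bus (none); mem=80
  op19 P0: store L3 := 91 → M/I on L3; bus BusUpgr Flush; mem=80
  op20 P1: load  L2 → I/M on L2; bus (none); mem=77
  op21 P0: store L0 := 13 → M/I on L0; bus BusRdX Flush; mem=69
  op22 P0: load  L1 → S/S on L1; bus BusRd; mem=40
  op23 P0: load  L0 → M/I on L0; bus (none); mem=69

invalidations = 2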